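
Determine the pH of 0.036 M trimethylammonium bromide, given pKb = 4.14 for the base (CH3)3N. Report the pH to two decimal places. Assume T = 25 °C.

pH = 5.65

(CH3)3NH+ is the conjugate acid of the weak base (CH3)3N.
Kb = 10^(−4.14) = 7.24 × 10^-5
Ka = Kw/Kb = 1.0×10^-14 / 7.24 × 10^-5 = 1.38 × 10^-10
Ka = x²/(0.036 − x) = 1.38 × 10^-10
Assume x ≪ 0.036: x ≈ √(1.38 × 10^-10 × 0.036) = 2.23 × 10^-6 M
pH = −log(2.23 × 10^-6) = 5.65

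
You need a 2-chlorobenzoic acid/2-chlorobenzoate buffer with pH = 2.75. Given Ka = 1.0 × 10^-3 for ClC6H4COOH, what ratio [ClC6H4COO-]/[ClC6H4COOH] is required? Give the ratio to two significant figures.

pKa = -log(1.0 × 10^-3) = 3.000
pH = pKa + log(r) ⇒ log(r) = 2.75 − 3.000 = -0.250
r = [ClC6H4COO-]/[ClC6H4COOH] = 10^(-0.250) = 0.562

ratio = 0.56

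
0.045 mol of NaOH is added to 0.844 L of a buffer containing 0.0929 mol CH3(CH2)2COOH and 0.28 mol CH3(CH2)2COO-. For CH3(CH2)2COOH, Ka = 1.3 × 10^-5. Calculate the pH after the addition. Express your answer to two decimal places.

After neutralization: n(CH3(CH2)2COOH) = 0.0479 mol, n(CH3(CH2)2COO-) = 0.325 mol.
pKa = −log(1.3 × 10^-5) = 4.886
Henderson–Hasselbalch with mole ratio 0.325/0.0479: pH = 4.886 + (+0.832)

pH = 5.72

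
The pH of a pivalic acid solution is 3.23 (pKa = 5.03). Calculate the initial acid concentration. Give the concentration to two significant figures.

[H+] = 10^(-3.23) = 5.89 × 10^-4 M = x
Ka = 10^(−5.03) = 9.33 × 10^-6
Ka = x²/(C₀ − x) ⇒ C₀ = x + x²/Ka
C₀ = 5.89 × 10^-4 + (5.89 × 10^-4)²/(9.33 × 10^-6) = 3.78 × 10^-2 M

C₀ = 3.8 × 10^-2 M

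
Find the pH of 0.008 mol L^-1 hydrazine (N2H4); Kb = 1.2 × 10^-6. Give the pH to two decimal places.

N2H4 + H2O ⇌ N2H5+ + OH-
From the ICE table, Kb = [OH-]²/(0.008 − [OH-]) = 1.2 × 10^-6.
Neglecting [OH-] in the denominator: [OH-] = √(1.2 × 10^-6 × 0.008) = 9.80 × 10^-5 M
Check: 1.2% ionized — well under 5%, approximation valid.
pOH = −log(9.80 × 10^-5) = 4.01; pH = 14.00 − 4.01 = 9.99

pH = 9.99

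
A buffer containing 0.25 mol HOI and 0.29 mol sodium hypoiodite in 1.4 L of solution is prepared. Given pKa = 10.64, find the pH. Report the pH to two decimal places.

pH = 10.70

Using pH = pKa + log([base]/[acid]) with [base]/[acid] = 0.29/0.25:
pH = 10.64 + (+0.064) = 10.70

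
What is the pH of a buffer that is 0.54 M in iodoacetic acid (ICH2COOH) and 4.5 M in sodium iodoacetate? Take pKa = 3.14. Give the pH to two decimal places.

pH = 4.06

pH = pKa + log([A⁻]/[HA]) = 3.14 + log(4.5/0.54)
pH = 3.14 + (+0.921) = 4.06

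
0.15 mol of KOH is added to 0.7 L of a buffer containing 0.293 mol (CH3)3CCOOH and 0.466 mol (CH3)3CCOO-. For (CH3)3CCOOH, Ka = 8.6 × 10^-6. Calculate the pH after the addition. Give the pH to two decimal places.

OH- converts (CH3)3CCOOH to (CH3)3CCOO-: (CH3)3CCOOH → 0.143 mol, (CH3)3CCOO- → 0.616 mol.
pKa = −log(8.6 × 10^-6) = 5.066
Henderson–Hasselbalch with mole ratio 0.616/0.143: pH = 5.066 + (+0.634)

pH = 5.70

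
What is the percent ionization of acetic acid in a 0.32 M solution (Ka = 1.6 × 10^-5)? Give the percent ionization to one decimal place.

CH3COOH ⇌ CH3COO- + H+; let x = [H+] at equilibrium.
x ≈ √(Ka·C₀) = √(1.6 × 10^-5 × 0.32) = 2.26 × 10^-3 M
% ionization = x/C₀ × 100% = 2.26 × 10^-3/0.32 × 100% = 0.7%

0.7%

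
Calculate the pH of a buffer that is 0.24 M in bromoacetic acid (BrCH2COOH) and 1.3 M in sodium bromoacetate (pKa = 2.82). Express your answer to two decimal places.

pH = pKa + log([A⁻]/[HA]) = 2.82 + log(1.3/0.24)
pH = 2.82 + (+0.734) = 3.55

pH = 3.55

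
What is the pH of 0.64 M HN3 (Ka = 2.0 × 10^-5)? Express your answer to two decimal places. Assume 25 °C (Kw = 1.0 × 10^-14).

HN3 ⇌ N3- + H+
Ka = x²/(0.64 − x) = 2.0 × 10^-5
Assume x ≪ 0.64: x ≈ √(2.0 × 10^-5 × 0.64) = 3.58 × 10^-3 M
(x/C₀ = 0.56% < 5%, so the approximation holds.)
pH = −log(3.58 × 10^-3) = 2.45

pH = 2.45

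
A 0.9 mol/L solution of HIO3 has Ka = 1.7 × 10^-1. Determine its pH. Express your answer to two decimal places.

HIO3 ⇌ IO3- + H+
From the ICE table, Ka = [H+]²/(0.9 − [H+]) = 1.7 × 10^-1.
[H+] is not negligible relative to C₀; solve [H+]² + 0.17·[H+] − 0.153 = 0.
[H+] = [−0.17 + √(0.17² + 0.612)]/2 = 3.15 × 10^-1 M
pH = −log(3.15 × 10^-1) = 0.50

pH = 0.50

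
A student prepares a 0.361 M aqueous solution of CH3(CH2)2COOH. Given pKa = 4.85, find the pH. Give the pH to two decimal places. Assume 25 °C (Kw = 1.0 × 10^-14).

CH3(CH2)2COOH ⇌ CH3(CH2)2COO- + H+
Ka = 10^(−4.85) = 1.41 × 10^-5
Ka = [H+]²/(0.361 − [H+]) = 1.41 × 10^-5
Since Ka ≪ C₀, [H+] ≈ √(Ka·C₀) = 2.26 × 10^-3 M.
Check: 0.62% ionized — well under 5%, approximation valid.
pH = −log(2.26 × 10^-3) = 2.65

pH = 2.65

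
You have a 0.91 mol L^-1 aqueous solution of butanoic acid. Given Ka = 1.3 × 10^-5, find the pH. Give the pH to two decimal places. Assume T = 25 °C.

CH3(CH2)2COOH ⇌ CH3(CH2)2COO- + H+
From the ICE table, Ka = [H+]²/(0.91 − [H+]) = 1.3 × 10^-5.
Since Ka ≪ C₀, [H+] ≈ √(Ka·C₀) = 3.44 × 10^-3 M.
([H+]/C₀ = 0.38% < 5%, so the approximation holds.)
pH = −log(3.44 × 10^-3) = 2.46

pH = 2.46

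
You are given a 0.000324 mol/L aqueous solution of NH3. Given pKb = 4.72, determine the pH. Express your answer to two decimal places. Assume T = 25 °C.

NH3 + H2O ⇌ NH4+ + OH-
Kb = 10^(−4.72) = 1.91 × 10^-5
From the ICE table, Kb = x²/(0.000324 − x) = 1.91 × 10^-5.
Here C₀/Kb ≈ 17, so the small-x approximation fails. Use the quadratic:
x = [−1.91e-05 + √(1.91e-05² + 2.48e-08)]/2 = 6.97 × 10^-5 M
pOH = −log(6.97 × 10^-5) = 4.16; pH = 14.00 − 4.16 = 9.84

pH = 9.84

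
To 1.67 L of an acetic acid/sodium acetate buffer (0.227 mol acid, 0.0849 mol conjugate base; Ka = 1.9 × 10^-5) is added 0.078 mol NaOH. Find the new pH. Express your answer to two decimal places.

pH = 4.76

After neutralization: n(CH3COOH) = 0.149 mol, n(CH3COO-) = 0.163 mol.
pKa = −log(1.9 × 10^-5) = 4.721
pH = pKa + log([A⁻]/[HA]) = 4.721 + log(0.163/0.149) = 4.721 +0.039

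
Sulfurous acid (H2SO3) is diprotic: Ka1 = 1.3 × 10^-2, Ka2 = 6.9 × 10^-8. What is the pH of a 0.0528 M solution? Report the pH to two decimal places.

pH = 1.69

Ka1 ≫ Ka2, so treat the first dissociation as the only significant source of H+.
Ka1 = x²/(0.0528 − x) = 1.3 × 10^-2
Solving the quadratic: x = (−Ka1 + √(Ka1² + 4·Ka1·C₀))/2 = 2.05 × 10^-2 M
pH = −log(2.05 × 10^-2) = 1.69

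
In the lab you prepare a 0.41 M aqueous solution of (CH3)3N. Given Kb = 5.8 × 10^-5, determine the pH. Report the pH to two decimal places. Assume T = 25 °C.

(CH3)3N + H2O ⇌ (CH3)3NH+ + OH-
Kb = x²/(0.41 − x) = 5.8 × 10^-5
Neglecting x in the denominator: x = √(5.8 × 10^-5 × 0.41) = 4.88 × 10^-3 M
(x/C₀ = 1.2% < 5%, so the approximation holds.)
pOH = 2.31, so pH = 14.00 − pOH = 11.69

pH = 11.69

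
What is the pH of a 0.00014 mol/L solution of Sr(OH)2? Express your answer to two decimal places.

Sr(OH)2 is a strong base (each formula unit releases 2 OH-); [OH-] = 0.00028 M.
pOH = -log(0.00028) = 3.55
pH = 14.00 - 3.55 = 10.45

pH = 10.45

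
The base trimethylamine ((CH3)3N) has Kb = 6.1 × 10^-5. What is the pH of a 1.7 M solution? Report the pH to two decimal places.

pH = 12.01

(CH3)3N + H2O ⇌ (CH3)3NH+ + OH-
Let x = [OH-] at equilibrium. Kb = x²/(1.7 − x).
Neglecting x in the denominator: x = √(6.1 × 10^-5 × 1.7) = 1.02 × 10^-2 M
Check: 0.6% ionized — well under 5%, approximation valid.
pOH = −log(1.02 × 10^-2) = 1.99; pH = 14.00 − 1.99 = 12.01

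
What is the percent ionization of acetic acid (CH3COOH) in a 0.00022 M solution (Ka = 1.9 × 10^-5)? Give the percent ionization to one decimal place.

CH3COOH ⇌ CH3COO- + H+; let x = [H+] at equilibrium.
Solve x² + 1.9e-05x − 4.18e-09 = 0 → x = 5.58 × 10^-5 M
% ionization = x/C₀ × 100% = 5.58 × 10^-5/0.00022 × 100% = 25.4%

25.4%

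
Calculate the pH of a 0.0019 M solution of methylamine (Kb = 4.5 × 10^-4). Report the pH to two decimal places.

pH = 10.86

CH3NH2 + H2O ⇌ CH3NH3+ + OH-
Let x = [OH-] at equilibrium. Kb = x²/(0.0019 − x).
The 5% rule fails; solving x² + Kb·x − Kb·C₀ = 0 exactly:
x = [−0.00045 + √(0.00045² + 3.42e-06)]/2 = 7.27 × 10^-4 M
pOH = 3.14, so pH = 14.00 − pOH = 10.86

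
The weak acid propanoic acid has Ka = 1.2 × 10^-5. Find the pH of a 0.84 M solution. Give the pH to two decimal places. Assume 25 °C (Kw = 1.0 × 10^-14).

CH3CH2COOH ⇌ CH3CH2COO- + H+
From the ICE table, Ka = x²/(0.84 − x) = 1.2 × 10^-5.
Since Ka ≪ C₀, x ≈ √(Ka·C₀) = 3.17 × 10^-3 M.
Check: 0.38% ionized — well under 5%, approximation valid.
pH = −log(3.17 × 10^-3) = 2.50

pH = 2.50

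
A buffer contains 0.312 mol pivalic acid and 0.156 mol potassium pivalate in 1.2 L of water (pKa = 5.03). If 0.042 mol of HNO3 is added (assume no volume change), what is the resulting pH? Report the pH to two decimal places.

pH = 4.54

After neutralization: n((CH3)3CCOOH) = 0.354 mol, n((CH3)3CCOO-) = 0.114 mol.
pH = pKa + log(n_(CH3)3CCOO-/n_(CH3)3CCOOH) = 5.03 + log(0.114/0.354) = 5.03 + (-0.492)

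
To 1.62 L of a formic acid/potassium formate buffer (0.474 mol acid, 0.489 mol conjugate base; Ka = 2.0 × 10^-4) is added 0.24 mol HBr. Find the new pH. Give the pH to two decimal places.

pH = 3.24

Added H+ converts HCOO- to HCOOH: HCOOH → 0.714 mol, HCOO- → 0.249 mol.
pKa = −log(2.0 × 10^-4) = 3.699
Henderson–Hasselbalch with mole ratio 0.249/0.714: pH = 3.699 + (-0.457)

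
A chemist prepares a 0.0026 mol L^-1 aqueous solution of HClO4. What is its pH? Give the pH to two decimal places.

pH = 2.59

HClO4 is a strong acid and dissociates completely, so [H+] = 0.0026 M.
pH = -log(0.0026) = 2.59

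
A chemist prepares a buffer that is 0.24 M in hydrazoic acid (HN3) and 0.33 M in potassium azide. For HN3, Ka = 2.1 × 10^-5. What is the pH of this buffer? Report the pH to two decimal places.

pKa = −log(2.1 × 10^-5) = 4.678
pH = pKa + log([A⁻]/[HA]) = 4.678 + log(0.33/0.24)
pH = 4.678 + (+0.138) = 4.82

pH = 4.82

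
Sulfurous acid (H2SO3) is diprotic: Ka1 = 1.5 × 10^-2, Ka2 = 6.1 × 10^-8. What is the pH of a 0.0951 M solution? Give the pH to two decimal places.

Ka1 ≫ Ka2, so treat the first dissociation as the only significant source of H+.
Ka1 = x²/(0.0951 − x) = 1.5 × 10^-2
Solving the quadratic: x = (−Ka1 + √(Ka1² + 4·Ka1·C₀))/2 = 3.10 × 10^-2 M
pH = −log(3.10 × 10^-2) = 1.51

pH = 1.51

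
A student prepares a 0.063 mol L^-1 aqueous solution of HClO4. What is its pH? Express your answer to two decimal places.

pH = 1.20

HClO4 is a strong acid and dissociates completely, so [H+] = 0.063 M.
pH = -log(0.063) = 1.20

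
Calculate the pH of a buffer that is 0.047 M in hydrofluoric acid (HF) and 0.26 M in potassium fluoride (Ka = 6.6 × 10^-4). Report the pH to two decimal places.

pKa = −log(6.6 × 10^-4) = 3.180
Using pH = pKa + log([base]/[acid]) with [base]/[acid] = 0.26/0.047:
pH = 3.180 + (+0.743) = 3.92

pH = 3.92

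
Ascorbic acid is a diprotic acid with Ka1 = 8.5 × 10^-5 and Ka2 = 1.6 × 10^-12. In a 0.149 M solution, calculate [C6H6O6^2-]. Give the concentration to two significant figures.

1.6 × 10^-12 M

First ionization gives [H+] ≈ [HC6H6O6-] = 3.56 × 10^-3 M.
Second step: Ka2 = [H+][C6H6O6^2-]/[HC6H6O6-] ≈ [C6H6O6^2-] (since [H+] ≈ [HC6H6O6-]).
So [C6H6O6^2-] ≈ Ka2.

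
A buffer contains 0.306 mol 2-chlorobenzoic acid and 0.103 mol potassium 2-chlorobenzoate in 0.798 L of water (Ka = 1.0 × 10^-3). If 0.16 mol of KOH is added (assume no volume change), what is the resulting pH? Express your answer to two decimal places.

After neutralization: n(ClC6H4COOH) = 0.146 mol, n(ClC6H4COO-) = 0.263 mol.
pKa = −log(1.0 × 10^-3) = 3.000
pH = pKa + log(n_ClC6H4COO-/n_ClC6H4COOH) = 3.000 + log(0.263/0.146) = 3.000 + (+0.256)

pH = 3.26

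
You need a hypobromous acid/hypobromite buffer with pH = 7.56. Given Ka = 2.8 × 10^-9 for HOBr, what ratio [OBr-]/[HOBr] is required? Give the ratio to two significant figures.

ratio = 0.10

pKa = -log(2.8 × 10^-9) = 8.553
pH = pKa + log(r) ⇒ log(r) = 7.56 − 8.553 = -0.993
r = [OBr-]/[HOBr] = 10^(-0.993) = 0.102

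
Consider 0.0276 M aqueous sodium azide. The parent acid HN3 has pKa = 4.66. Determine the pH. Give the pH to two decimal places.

N3- is the conjugate base of the weak acid HN3.
Ka = 10^(−4.66) = 2.19 × 10^-5
Kb = Kw/Ka = 1.0×10^-14 / 2.19 × 10^-5 = 4.57 × 10^-10
Kb = [OH-]²/(0.0276 − [OH-]) = 4.57 × 10^-10
Assume [OH-] ≪ 0.0276: [OH-] ≈ √(4.57 × 10^-10 × 0.0276) = 3.55 × 10^-6 M
Check: 0.013% ionized — well under 5%, approximation valid.
pOH = −log(3.55 × 10^-6) = 5.45; pH = 14.00 − 5.45 = 8.55

pH = 8.55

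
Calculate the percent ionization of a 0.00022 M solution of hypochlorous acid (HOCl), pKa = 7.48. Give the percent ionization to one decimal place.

1.2%

HOCl ⇌ OCl- + H+; let x = [H+] at equilibrium.
Ka = 10^(−7.48) = 3.31 × 10^-8
x ≈ √(Ka·C₀) = √(3.31 × 10^-8 × 0.00022) = 2.70 × 10^-6 M
% ionization = x/C₀ × 100% = 2.70 × 10^-6/0.00022 × 100% = 1.2%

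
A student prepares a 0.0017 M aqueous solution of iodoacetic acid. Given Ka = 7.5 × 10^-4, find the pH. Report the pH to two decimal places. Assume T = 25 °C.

ICH2COOH ⇌ ICH2COO- + H+
Ka = [H+]²/(0.0017 − [H+]) = 7.5 × 10^-4
Here C₀/Ka ≈ 2.27, so the small-[H+] approximation fails. Use the quadratic:
[H+] = [−0.00075 + √(0.00075² + 5.1e-06)]/2 = 8.15 × 10^-4 M
pH = −log[H+] = −log(8.15 × 10^-4) = 3.09

pH = 3.09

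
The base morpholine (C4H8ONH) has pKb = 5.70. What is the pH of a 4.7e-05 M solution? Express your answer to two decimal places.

C4H8ONH + H2O ⇌ C4H8ONH2+ + OH-
Kb = 10^(−5.70) = 2.00 × 10^-6
From the ICE table, Kb = [OH-]²/(4.7e-05 − [OH-]) = 2.00 × 10^-6.
[OH-] is not negligible relative to C₀; solve [OH-]² + 2e-06·[OH-] − 9.4e-11 = 0.
[OH-] = [−2e-06 + √(2e-06² + 3.76e-10)]/2 = 8.75 × 10^-6 M
pOH = −log(8.75 × 10^-6) = 5.06; pH = 14.00 − 5.06 = 8.94

pH = 8.94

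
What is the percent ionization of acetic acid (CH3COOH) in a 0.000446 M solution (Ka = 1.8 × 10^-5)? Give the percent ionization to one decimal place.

18.2%

CH3COOH ⇌ CH3COO- + H+; let x = [H+] at equilibrium.
Solve x² + 1.8e-05x − 8.03e-09 = 0 → x = 8.10 × 10^-5 M
Fraction ionized = 8.10 × 10^-5 / 0.000446 = 0.1816 → 18.2%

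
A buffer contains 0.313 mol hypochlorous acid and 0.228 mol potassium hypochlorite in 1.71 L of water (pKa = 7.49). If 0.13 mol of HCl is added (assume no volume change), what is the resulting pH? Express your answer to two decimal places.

pH = 6.83

After neutralization: n(HOCl) = 0.443 mol, n(OCl-) = 0.098 mol.
pH = pKa + log([A⁻]/[HA]) = 7.49 + log(0.098/0.443) = 7.49 -0.655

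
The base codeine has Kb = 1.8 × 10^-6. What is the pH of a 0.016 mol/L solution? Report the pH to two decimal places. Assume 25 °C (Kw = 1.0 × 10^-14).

C18H21NO3 + H2O ⇌ C18H22NO3+ + OH-
Kb = x²/(0.016 − x) = 1.8 × 10^-6
Neglecting x in the denominator: x = √(1.8 × 10^-6 × 0.016) = 1.70 × 10^-4 M
pOH = −log(1.70 × 10^-4) = 3.77; pH = 14.00 − 3.77 = 10.23

pH = 10.23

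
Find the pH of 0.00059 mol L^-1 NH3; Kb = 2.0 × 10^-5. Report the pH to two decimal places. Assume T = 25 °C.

pH = 10.00

NH3 + H2O ⇌ NH4+ + OH-
Kb = [OH-]²/(0.00059 − [OH-]) = 2.0 × 10^-5
[OH-] is not negligible relative to C₀; solve [OH-]² + 2e-05·[OH-] − 1.18e-08 = 0.
[OH-] = (−Kb + √(Kb² + 4·Kb·C₀))/2 = 9.91 × 10^-5 M
pOH = −log(9.91 × 10^-5) = 4.00; pH = 14.00 − 4.00 = 10.00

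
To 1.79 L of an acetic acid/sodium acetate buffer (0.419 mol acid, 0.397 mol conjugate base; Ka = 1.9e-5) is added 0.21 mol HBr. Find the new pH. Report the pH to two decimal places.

Added H+ converts CH3COO- to CH3COOH: CH3COOH → 0.629 mol, CH3COO- → 0.187 mol.
pKa = −log(1.9 × 10^-5) = 4.721
pH = pKa + log([A⁻]/[HA]) = 4.721 + log(0.187/0.629) = 4.721 -0.527

pH = 4.19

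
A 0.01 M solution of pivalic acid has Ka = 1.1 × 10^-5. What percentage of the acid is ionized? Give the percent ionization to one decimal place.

(CH3)3CCOOH ⇌ (CH3)3CCOO- + H+; let x = [H+] at equilibrium.
x ≈ √(Ka·C₀) = √(1.1 × 10^-5 × 0.01) = 3.32 × 10^-4 M
% ionization = x/C₀ × 100% = 3.32 × 10^-4/0.01 × 100% = 3.3%

3.3%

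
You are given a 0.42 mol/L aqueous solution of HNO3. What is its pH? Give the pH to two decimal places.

pH = 0.38

HNO3 is a strong acid and dissociates completely, so [H+] = 0.42 M.
pH = -log(0.42) = 0.38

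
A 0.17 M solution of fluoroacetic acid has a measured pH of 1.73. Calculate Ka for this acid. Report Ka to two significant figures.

Ka = 2.3 × 10^-3

[H+] = 10^(-1.73) = 1.86 × 10^-2 M
At equilibrium [HA] = 0.17 − 1.86 × 10^-2 = 1.51 × 10^-1 M
Ka = [H+][A-]/[HA] = (1.86 × 10^-2)² / 1.51 × 10^-1 = 2.3 × 10^-3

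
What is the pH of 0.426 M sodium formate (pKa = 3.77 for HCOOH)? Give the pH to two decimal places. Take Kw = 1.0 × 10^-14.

HCOO- is the conjugate base of the weak acid HCOOH.
Ka = 10^(−3.77) = 1.70 × 10^-4
Kb = Kw/Ka = 1.0×10^-14 / 1.70 × 10^-4 = 5.88 × 10^-11
From the ICE table, Kb = [OH-]²/(0.426 − [OH-]) = 5.88 × 10^-11.
Since Kb ≪ C₀, [OH-] ≈ √(Kb·C₀) = 5.00 × 10^-6 M.
([OH-]/C₀ = 0.0012% < 5%, so the approximation holds.)
pOH = −log(5.00 × 10^-6) = 5.30; pH = 14.00 − 5.30 = 8.70

pH = 8.70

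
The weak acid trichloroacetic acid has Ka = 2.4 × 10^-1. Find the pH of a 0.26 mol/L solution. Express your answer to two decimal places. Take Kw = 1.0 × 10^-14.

Cl3CCOOH ⇌ Cl3CCOO- + H+
From the ICE table, Ka = [H+]²/(0.26 − [H+]) = 2.4 × 10^-1.
The 5% rule fails; solving [H+]² + Ka·[H+] − Ka·C₀ = 0 exactly:
[H+] = [−0.24 + √(0.24² + 0.25)]/2 = 1.57 × 10^-1 M
pH = −log(1.57 × 10^-1) = 0.80

pH = 0.80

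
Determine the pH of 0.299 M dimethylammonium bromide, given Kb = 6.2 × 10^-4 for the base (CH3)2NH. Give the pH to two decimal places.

pH = 5.66

(CH3)2NH2+ is the conjugate acid of the weak base (CH3)2NH.
Ka = Kw/Kb = 1.0×10^-14 / 6.2 × 10^-4 = 1.61 × 10^-11
Ka = x²/(0.299 − x) = 1.61 × 10^-11
Assume x ≪ 0.299: x ≈ √(1.61 × 10^-11 × 0.299) = 2.19 × 10^-6 M
(x/C₀ = 0.00073% < 5%, so the approximation holds.)
pH = −log[H+] = −log(2.19 × 10^-6) = 5.66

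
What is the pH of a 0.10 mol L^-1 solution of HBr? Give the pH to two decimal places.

pH = 1.00

HBr is a strong acid and dissociates completely, so [H+] = 0.10 M.
pH = -log(0.1) = 1.00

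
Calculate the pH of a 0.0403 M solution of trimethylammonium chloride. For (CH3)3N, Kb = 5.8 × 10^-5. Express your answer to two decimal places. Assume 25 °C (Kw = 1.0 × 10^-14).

pH = 5.58

(CH3)3NH+ is the conjugate acid of the weak base (CH3)3N.
Ka = Kw/Kb = 1.0×10^-14 / 5.8 × 10^-5 = 1.72 × 10^-10
Ka = x²/(0.0403 − x) = 1.72 × 10^-10
Assume x ≪ 0.0403: x ≈ √(1.72 × 10^-10 × 0.0403) = 2.63 × 10^-6 M
pH = −log[H+] = −log(2.63 × 10^-6) = 5.58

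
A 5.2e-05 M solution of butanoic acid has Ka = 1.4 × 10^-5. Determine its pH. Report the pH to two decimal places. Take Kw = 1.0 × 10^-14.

pH = 4.68

CH3(CH2)2COOH ⇌ CH3(CH2)2COO- + H+
Ka = x²/(5.2e-05 − x) = 1.4 × 10^-5
The 5% rule fails; solving x² + Ka·x − Ka·C₀ = 0 exactly:
x = (−Ka + √(Ka² + 4·Ka·C₀))/2 = 2.09 × 10^-5 M
pH = −log(2.09 × 10^-5) = 4.68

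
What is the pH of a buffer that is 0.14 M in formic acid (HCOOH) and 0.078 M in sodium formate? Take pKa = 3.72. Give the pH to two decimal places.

Using pH = pKa + log([base]/[acid]) with [base]/[acid] = 0.078/0.14:
pH = 3.72 + (-0.254) = 3.47

pH = 3.47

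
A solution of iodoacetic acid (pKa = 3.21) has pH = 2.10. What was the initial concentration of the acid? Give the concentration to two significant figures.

[H+] = 10^(-2.10) = 7.94 × 10^-3 M = x
Ka = 10^(−3.21) = 6.17 × 10^-4
Ka = x²/(C₀ − x) ⇒ C₀ = x + x²/Ka
C₀ = 7.94 × 10^-3 + (7.94 × 10^-3)²/(6.17 × 10^-4) = 1.10 × 10^-1 M

C₀ = 1.1 × 10^-1 M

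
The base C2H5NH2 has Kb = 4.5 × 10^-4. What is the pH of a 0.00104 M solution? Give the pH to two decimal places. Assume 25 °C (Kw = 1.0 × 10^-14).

pH = 10.69

C2H5NH2 + H2O ⇌ C2H5NH3+ + OH-
Kb = [OH-]²/(0.00104 − [OH-]) = 4.5 × 10^-4
The 5% rule fails; solving [OH-]² + Kb·[OH-] − Kb·C₀ = 0 exactly:
[OH-] = [−0.00045 + √(0.00045² + 1.87e-06)]/2 = 4.95 × 10^-4 M
pOH = −log(4.95 × 10^-4) = 3.31; pH = 14.00 − 3.31 = 10.69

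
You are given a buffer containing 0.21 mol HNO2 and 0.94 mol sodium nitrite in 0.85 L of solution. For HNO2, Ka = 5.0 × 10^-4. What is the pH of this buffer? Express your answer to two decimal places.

pH = 3.95

pKa = −log(5.0 × 10^-4) = 3.301
pH = pKa + log([A⁻]/[HA]) = 3.301 + log(0.94/0.21)
pH = 3.301 + (+0.651) = 3.95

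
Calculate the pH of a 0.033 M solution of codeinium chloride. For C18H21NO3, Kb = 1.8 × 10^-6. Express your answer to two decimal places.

pH = 4.87

C18H22NO3+ is the conjugate acid of the weak base C18H21NO3.
Ka = Kw/Kb = 1.0×10^-14 / 1.8 × 10^-6 = 5.56 × 10^-9
Ka = [H+]²/(0.033 − [H+]) = 5.56 × 10^-9
Since Ka ≪ C₀, [H+] ≈ √(Ka·C₀) = 1.35 × 10^-5 M.
([H+]/C₀ = 0.041% < 5%, so the approximation holds.)
pH = −log(1.35 × 10^-5) = 4.87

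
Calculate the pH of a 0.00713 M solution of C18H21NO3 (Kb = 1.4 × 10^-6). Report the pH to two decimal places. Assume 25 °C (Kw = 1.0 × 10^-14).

pH = 10.00

C18H21NO3 + H2O ⇌ C18H22NO3+ + OH-
Let x = [OH-] at equilibrium. Kb = x²/(0.00713 − x).
Since Kb ≪ C₀, x ≈ √(Kb·C₀) = 9.99 × 10^-5 M.
Check: 1.4% ionized — well under 5%, approximation valid.
pOH = 4.00, so pH = 14.00 − pOH = 10.00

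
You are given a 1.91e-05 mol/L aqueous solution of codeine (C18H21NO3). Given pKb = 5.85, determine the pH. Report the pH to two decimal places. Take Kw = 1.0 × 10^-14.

pH = 8.66

C18H21NO3 + H2O ⇌ C18H22NO3+ + OH-
Kb = 10^(−5.85) = 1.41 × 10^-6
Kb = [OH-]²/(1.91e-05 − [OH-]) = 1.41 × 10^-6
The 5% rule fails; solving [OH-]² + Kb·[OH-] − Kb·C₀ = 0 exactly:
[OH-] = (−Kb + √(Kb² + 4·Kb·C₀))/2 = 4.53 × 10^-6 M
pOH = 5.34, so pH = 14.00 − pOH = 8.66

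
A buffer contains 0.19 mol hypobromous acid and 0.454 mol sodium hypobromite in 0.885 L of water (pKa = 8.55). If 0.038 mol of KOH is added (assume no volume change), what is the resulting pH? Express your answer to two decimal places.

pH = 9.06

OH- converts HOBr to OBr-: HOBr → 0.152 mol, OBr- → 0.492 mol.
pH = pKa + log([A⁻]/[HA]) = 8.55 + log(0.492/0.152) = 8.55 +0.510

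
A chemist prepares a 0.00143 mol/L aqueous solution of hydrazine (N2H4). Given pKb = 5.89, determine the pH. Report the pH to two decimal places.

N2H4 + H2O ⇌ N2H5+ + OH-
Kb = 10^(−5.89) = 1.29 × 10^-6
Kb = x²/(0.00143 − x) = 1.29 × 10^-6
Since Kb ≪ C₀, x ≈ √(Kb·C₀) = 4.29 × 10^-5 M.
Check: 3% ionized — well under 5%, approximation valid.
pOH = −log(4.29 × 10^-5) = 4.37; pH = 14.00 − 4.37 = 9.63

pH = 9.63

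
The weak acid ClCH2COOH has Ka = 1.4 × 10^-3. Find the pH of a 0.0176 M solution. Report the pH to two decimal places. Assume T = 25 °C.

pH = 2.37

ClCH2COOH ⇌ ClCH2COO- + H+
From the ICE table, Ka = [H+]²/(0.0176 − [H+]) = 1.4 × 10^-3.
The 5% rule fails; solving [H+]² + Ka·[H+] − Ka·C₀ = 0 exactly:
[H+] = [−0.0014 + √(0.0014² + 9.86e-05)]/2 = 4.31 × 10^-3 M
pH = −log[H+] = −log(4.31 × 10^-3) = 2.37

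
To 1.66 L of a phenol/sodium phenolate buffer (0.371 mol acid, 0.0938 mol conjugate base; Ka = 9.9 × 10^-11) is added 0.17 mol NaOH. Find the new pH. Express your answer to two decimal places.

pH = 10.12

OH- converts C6H5OH to C6H5O-: C6H5OH → 0.201 mol, C6H5O- → 0.264 mol.
pKa = −log(9.9 × 10^-11) = 10.004
pH = pKa + log([A⁻]/[HA]) = 10.004 + log(0.264/0.201) = 10.004 +0.118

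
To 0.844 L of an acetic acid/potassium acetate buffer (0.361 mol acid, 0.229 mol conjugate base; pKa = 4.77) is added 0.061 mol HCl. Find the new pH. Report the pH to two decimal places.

After neutralization: n(CH3COOH) = 0.422 mol, n(CH3COO-) = 0.168 mol.
Henderson–Hasselbalch with mole ratio 0.168/0.422: pH = 4.77 + (-0.400)

pH = 4.37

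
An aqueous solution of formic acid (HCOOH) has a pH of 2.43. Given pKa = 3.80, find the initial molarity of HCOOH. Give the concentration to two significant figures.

C₀ = 9.1 × 10^-2 M

[H+] = 10^(-2.43) = 3.72 × 10^-3 M = x
Ka = 10^(−3.80) = 1.58 × 10^-4
Ka = x²/(C₀ − x) ⇒ C₀ = x + x²/Ka
C₀ = 3.72 × 10^-3 + (3.72 × 10^-3)²/(1.58 × 10^-4) = 9.13 × 10^-2 M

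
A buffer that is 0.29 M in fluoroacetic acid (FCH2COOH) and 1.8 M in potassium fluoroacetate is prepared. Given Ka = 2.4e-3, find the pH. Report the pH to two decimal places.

pH = 3.41

pKa = −log(2.4 × 10^-3) = 2.620
Using pH = pKa + log([base]/[acid]) with [base]/[acid] = 1.8/0.29:
pH = 2.620 + (+0.793) = 3.41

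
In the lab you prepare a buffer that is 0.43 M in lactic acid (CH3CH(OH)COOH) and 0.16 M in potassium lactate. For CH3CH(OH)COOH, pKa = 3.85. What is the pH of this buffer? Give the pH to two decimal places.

pH = 3.42

Using pH = pKa + log([base]/[acid]) with [base]/[acid] = 0.16/0.43:
pH = 3.85 + (-0.429) = 3.42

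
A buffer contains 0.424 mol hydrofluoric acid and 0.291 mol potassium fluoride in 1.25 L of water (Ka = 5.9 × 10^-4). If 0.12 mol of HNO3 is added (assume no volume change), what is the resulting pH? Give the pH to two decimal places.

Added H+ converts F- to HF: HF → 0.544 mol, F- → 0.171 mol.
pKa = −log(5.9 × 10^-4) = 3.229
pH = pKa + log([A⁻]/[HA]) = 3.229 + log(0.171/0.544) = 3.229 -0.503

pH = 2.73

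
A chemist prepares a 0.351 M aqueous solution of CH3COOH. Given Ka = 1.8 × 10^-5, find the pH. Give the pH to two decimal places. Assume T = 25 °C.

CH3COOH ⇌ CH3COO- + H+
From the ICE table, Ka = x²/(0.351 − x) = 1.8 × 10^-5.
Neglecting x in the denominator: x = √(1.8 × 10^-5 × 0.351) = 2.51 × 10^-3 M
(x/C₀ = 0.72% < 5%, so the approximation holds.)
pH = −log[H+] = −log(2.51 × 10^-3) = 2.60

pH = 2.60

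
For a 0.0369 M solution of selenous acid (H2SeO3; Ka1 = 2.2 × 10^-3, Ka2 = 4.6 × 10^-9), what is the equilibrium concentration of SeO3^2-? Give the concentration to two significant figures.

4.6 × 10^-9 M

First ionization gives [H+] ≈ [HSeO3-] = 7.98 × 10^-3 M.
Second step: Ka2 = [H+][SeO3^2-]/[HSeO3-] ≈ [SeO3^2-] (since [H+] ≈ [HSeO3-]).
So [SeO3^2-] ≈ Ka2.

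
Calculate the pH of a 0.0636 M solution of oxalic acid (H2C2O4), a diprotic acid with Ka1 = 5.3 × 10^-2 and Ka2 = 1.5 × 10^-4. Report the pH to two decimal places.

pH = 1.43

Ka1 ≫ Ka2, so treat the first dissociation as the only significant source of H+.
Ka1 = x²/(0.0636 − x) = 5.3 × 10^-2
Solving the quadratic: x = (−Ka1 + √(Ka1² + 4·Ka1·C₀))/2 = 3.73 × 10^-2 M
pH = −log(3.73 × 10^-2) = 1.43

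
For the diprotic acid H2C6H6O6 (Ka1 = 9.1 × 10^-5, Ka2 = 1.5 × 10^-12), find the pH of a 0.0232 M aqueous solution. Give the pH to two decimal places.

pH = 2.85

Since Ka1 ≫ Ka2, the first ionization dominates [H+].
Ka1 = x²/(0.0232 − x) = 9.1 × 10^-5
Solving the quadratic: x = (−Ka1 + √(Ka1² + 4·Ka1·C₀))/2 = 1.41 × 10^-3 M
pH = −log(1.41 × 10^-3) = 2.85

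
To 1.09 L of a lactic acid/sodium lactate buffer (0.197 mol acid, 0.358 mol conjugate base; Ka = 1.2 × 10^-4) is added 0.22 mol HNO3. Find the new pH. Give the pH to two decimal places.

After neutralization: n(CH3CH(OH)COOH) = 0.417 mol, n(CH3CH(OH)COO-) = 0.138 mol.
pKa = −log(1.2 × 10^-4) = 3.921
pH = pKa + log([A⁻]/[HA]) = 3.921 + log(0.138/0.417) = 3.921 -0.480

pH = 3.44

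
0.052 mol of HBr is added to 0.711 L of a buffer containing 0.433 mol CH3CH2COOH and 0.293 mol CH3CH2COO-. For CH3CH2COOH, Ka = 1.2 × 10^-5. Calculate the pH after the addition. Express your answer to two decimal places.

Added H+ converts CH3CH2COO- to CH3CH2COOH: CH3CH2COOH → 0.485 mol, CH3CH2COO- → 0.241 mol.
pKa = −log(1.2 × 10^-5) = 4.921
Henderson–Hasselbalch with mole ratio 0.241/0.485: pH = 4.921 + (-0.304)

pH = 4.62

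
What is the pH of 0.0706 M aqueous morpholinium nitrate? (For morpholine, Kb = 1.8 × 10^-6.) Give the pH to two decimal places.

C4H8ONH2+ is the conjugate acid of the weak base C4H8ONH.
Ka = Kw/Kb = 1.0×10^-14 / 1.8 × 10^-6 = 5.56 × 10^-9
From the ICE table, Ka = [H+]²/(0.0706 − [H+]) = 5.56 × 10^-9.
Since Ka ≪ C₀, [H+] ≈ √(Ka·C₀) = 1.98 × 10^-5 M.
pH = −log[H+] = −log(1.98 × 10^-5) = 4.70

pH = 4.70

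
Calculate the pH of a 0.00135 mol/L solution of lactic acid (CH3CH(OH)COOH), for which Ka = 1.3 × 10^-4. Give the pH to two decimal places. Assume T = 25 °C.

CH3CH(OH)COOH ⇌ CH3CH(OH)COO- + H+
Ka = [H+]²/(0.00135 − [H+]) = 1.3 × 10^-4
The 5% rule fails; solving [H+]² + Ka·[H+] − Ka·C₀ = 0 exactly:
[H+] = [−0.00013 + √(0.00013² + 7.02e-07)]/2 = 3.59 × 10^-4 M
pH = −log[H+] = −log(3.59 × 10^-4) = 3.44

pH = 3.44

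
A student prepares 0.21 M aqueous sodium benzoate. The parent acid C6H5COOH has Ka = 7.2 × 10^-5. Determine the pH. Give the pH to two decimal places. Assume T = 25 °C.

pH = 8.73

C6H5COO- is the conjugate base of the weak acid C6H5COOH.
Kb = Kw/Ka = 1.0×10^-14 / 7.2 × 10^-5 = 1.39 × 10^-10
From the ICE table, Kb = x²/(0.21 − x) = 1.39 × 10^-10.
Neglecting x in the denominator: x = √(1.39 × 10^-10 × 0.21) = 5.40 × 10^-6 M
pOH = 5.27, so pH = 14.00 − pOH = 8.73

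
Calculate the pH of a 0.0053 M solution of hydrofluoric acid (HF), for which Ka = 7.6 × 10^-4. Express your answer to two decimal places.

HF ⇌ F- + H+
Ka = [H+]²/(0.0053 − [H+]) = 7.6 × 10^-4
The 5% rule fails; solving [H+]² + Ka·[H+] − Ka·C₀ = 0 exactly:
[H+] = (−Ka + √(Ka² + 4·Ka·C₀))/2 = 1.66 × 10^-3 M
pH = −log[H+] = −log(1.66 × 10^-3) = 2.78

pH = 2.78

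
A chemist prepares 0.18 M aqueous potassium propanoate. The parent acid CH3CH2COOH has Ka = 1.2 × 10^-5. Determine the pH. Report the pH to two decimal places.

CH3CH2COO- is the conjugate base of the weak acid CH3CH2COOH.
Kb = Kw/Ka = 1.0×10^-14 / 1.2 × 10^-5 = 8.33 × 10^-10
Kb = [OH-]²/(0.18 − [OH-]) = 8.33 × 10^-10
Assume [OH-] ≪ 0.18: [OH-] ≈ √(8.33 × 10^-10 × 0.18) = 1.22 × 10^-5 M
([OH-]/C₀ = 0.0068% < 5%, so the approximation holds.)
pOH = −log(1.22 × 10^-5) = 4.91; pH = 14.00 − 4.91 = 9.09

pH = 9.09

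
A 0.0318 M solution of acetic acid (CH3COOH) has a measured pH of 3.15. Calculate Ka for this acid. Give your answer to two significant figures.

[H+] = 10^(-3.15) = 7.08 × 10^-4 M
At equilibrium [HA] = 0.0318 − 7.08 × 10^-4 = 3.11 × 10^-2 M
Ka = [H+][A-]/[HA] = (7.08 × 10^-4)² / 3.11 × 10^-2 = 1.6 × 10^-5

Ka = 1.6 × 10^-5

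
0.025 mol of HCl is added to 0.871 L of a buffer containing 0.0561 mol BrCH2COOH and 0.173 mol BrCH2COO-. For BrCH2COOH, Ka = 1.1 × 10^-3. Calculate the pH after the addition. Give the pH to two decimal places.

After neutralization: n(BrCH2COOH) = 0.0811 mol, n(BrCH2COO-) = 0.148 mol.
pKa = −log(1.1 × 10^-3) = 2.959
pH = pKa + log([A⁻]/[HA]) = 2.959 + log(0.148/0.0811) = 2.959 +0.261

pH = 3.22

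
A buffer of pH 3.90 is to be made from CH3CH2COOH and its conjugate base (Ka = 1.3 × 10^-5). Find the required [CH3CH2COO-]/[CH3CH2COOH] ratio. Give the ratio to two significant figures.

pKa = -log(1.3 × 10^-5) = 4.886
pH = pKa + log(r) ⇒ log(r) = 3.90 − 4.886 = -0.986
r = [CH3CH2COO-]/[CH3CH2COOH] = 10^(-0.986) = 0.103

ratio = 0.10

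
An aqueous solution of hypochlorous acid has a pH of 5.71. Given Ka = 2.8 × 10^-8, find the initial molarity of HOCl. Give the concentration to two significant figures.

[H+] = 10^(-5.71) = 1.95 × 10^-6 M = x
Ka = x²/(C₀ − x) ⇒ C₀ = x + x²/Ka
C₀ = 1.95 × 10^-6 + (1.95 × 10^-6)²/(2.8 × 10^-8) = 1.38 × 10^-4 M

C₀ = 1.4 × 10^-4 M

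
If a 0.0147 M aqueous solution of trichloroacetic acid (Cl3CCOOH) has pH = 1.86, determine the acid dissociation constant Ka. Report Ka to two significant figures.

Ka = 2.1 × 10^-1

[H+] = 10^(-1.86) = 1.38 × 10^-2 M
At equilibrium [HA] = 0.0147 − 1.38 × 10^-2 = 9.00 × 10^-4 M
Ka = [H+][A-]/[HA] = (1.38 × 10^-2)² / 9.00 × 10^-4 = 2.1 × 10^-1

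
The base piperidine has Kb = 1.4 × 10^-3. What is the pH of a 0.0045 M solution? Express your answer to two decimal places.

C5H10NH + H2O ⇌ C5H10NH2+ + OH-
From the ICE table, Kb = [OH-]²/(0.0045 − [OH-]) = 1.4 × 10^-3.
Here C₀/Kb ≈ 3.21, so the small-[OH-] approximation fails. Use the quadratic:
[OH-] = [−0.0014 + √(0.0014² + 2.52e-05)]/2 = 1.91 × 10^-3 M
pOH = −log(1.91 × 10^-3) = 2.72; pH = 14.00 − 2.72 = 11.28

pH = 11.28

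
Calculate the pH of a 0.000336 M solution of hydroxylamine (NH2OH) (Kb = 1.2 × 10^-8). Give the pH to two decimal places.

NH2OH + H2O ⇌ NH3OH+ + OH-
From the ICE table, Kb = x²/(0.000336 − x) = 1.2 × 10^-8.
Assume x ≪ 0.000336: x ≈ √(1.2 × 10^-8 × 0.000336) = 2.01 × 10^-6 M
Check: 0.6% ionized — well under 5%, approximation valid.
pOH = −log(2.01 × 10^-6) = 5.70; pH = 14.00 − 5.70 = 8.30

pH = 8.30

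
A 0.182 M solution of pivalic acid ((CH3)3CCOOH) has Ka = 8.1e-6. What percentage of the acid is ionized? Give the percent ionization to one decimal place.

(CH3)3CCOOH ⇌ (CH3)3CCOO- + H+; let x = [H+] at equilibrium.
x ≈ √(Ka·C₀) = √(8.1 × 10^-6 × 0.182) = 1.21 × 10^-3 M
% ionization = x/C₀ × 100% = 1.21 × 10^-3/0.182 × 100% = 0.7%

0.7%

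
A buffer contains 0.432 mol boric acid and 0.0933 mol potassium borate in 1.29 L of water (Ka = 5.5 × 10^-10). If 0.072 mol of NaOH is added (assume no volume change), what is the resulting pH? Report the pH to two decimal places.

OH- converts B(OH)3 to B(OH)4-: B(OH)3 → 0.36 mol, B(OH)4- → 0.165 mol.
pKa = −log(5.5 × 10^-10) = 9.260
Henderson–Hasselbalch with mole ratio 0.165/0.36: pH = 9.260 + (-0.339)

pH = 8.92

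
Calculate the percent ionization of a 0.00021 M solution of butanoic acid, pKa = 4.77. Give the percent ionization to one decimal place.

CH3(CH2)2COOH ⇌ CH3(CH2)2COO- + H+; let x = [H+] at equilibrium.
Ka = 10^(−4.77) = 1.70 × 10^-5
Ka = x²/(C₀ − x); solving the quadratic gives x = 5.19 × 10^-5 M.
Fraction ionized = 5.19 × 10^-5 / 0.00021 = 0.2471 → 24.7%

24.7%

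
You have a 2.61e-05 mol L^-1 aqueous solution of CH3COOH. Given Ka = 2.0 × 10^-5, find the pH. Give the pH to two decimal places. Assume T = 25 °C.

pH = 4.83

CH3COOH ⇌ CH3COO- + H+
Ka = [H+]²/(2.61e-05 − [H+]) = 2.0 × 10^-5
[H+] is not negligible relative to C₀; solve [H+]² + 2e-05·[H+] − 5.22e-10 = 0.
[H+] = (−Ka + √(Ka² + 4·Ka·C₀))/2 = 1.49 × 10^-5 M
pH = −log[H+] = −log(1.49 × 10^-5) = 4.83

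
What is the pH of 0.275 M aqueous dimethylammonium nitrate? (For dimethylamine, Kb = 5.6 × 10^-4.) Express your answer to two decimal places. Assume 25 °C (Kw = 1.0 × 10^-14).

(CH3)2NH2+ is the conjugate acid of the weak base (CH3)2NH.
Ka = Kw/Kb = 1.0×10^-14 / 5.6 × 10^-4 = 1.79 × 10^-11
From the ICE table, Ka = [H+]²/(0.275 − [H+]) = 1.79 × 10^-11.
Since Ka ≪ C₀, [H+] ≈ √(Ka·C₀) = 2.22 × 10^-6 M.
pH = −log(2.22 × 10^-6) = 5.65

pH = 5.65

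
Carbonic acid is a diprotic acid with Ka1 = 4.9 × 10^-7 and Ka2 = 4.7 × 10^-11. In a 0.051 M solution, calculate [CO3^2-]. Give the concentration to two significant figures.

4.7 × 10^-11 M

First ionization gives [H+] ≈ [HCO3-] = 1.58 × 10^-4 M.
Second step: Ka2 = [H+][CO3^2-]/[HCO3-] ≈ [CO3^2-] (since [H+] ≈ [HCO3-]).
So [CO3^2-] ≈ Ka2.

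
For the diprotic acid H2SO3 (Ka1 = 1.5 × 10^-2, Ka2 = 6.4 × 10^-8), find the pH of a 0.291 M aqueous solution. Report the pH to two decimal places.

pH = 1.23

Since Ka1 ≫ Ka2, the first ionization dominates [H+].
Ka1 = x²/(0.291 − x) = 1.5 × 10^-2
Solving the quadratic: x = (−Ka1 + √(Ka1² + 4·Ka1·C₀))/2 = 5.90 × 10^-2 M
pH = −log(5.90 × 10^-2) = 1.23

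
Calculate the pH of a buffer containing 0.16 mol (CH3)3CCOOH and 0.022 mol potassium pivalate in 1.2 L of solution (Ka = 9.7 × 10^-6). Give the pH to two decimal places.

pH = 4.15

pKa = −log(9.7 × 10^-6) = 5.013
Using pH = pKa + log([base]/[acid]) with [base]/[acid] = 0.022/0.16:
pH = 5.013 + (-0.862) = 4.15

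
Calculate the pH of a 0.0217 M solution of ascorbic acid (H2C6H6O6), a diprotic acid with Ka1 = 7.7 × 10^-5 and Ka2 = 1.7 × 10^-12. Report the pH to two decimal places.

Ka1 ≫ Ka2, so treat the first dissociation as the only significant source of H+.
Ka1 = x²/(0.0217 − x) = 7.7 × 10^-5
Solving the quadratic: x = (−Ka1 + √(Ka1² + 4·Ka1·C₀))/2 = 1.25 × 10^-3 M
pH = −log(1.25 × 10^-3) = 2.90

pH = 2.90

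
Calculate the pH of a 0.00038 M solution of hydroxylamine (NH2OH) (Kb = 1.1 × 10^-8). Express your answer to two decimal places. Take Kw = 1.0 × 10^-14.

pH = 8.31

NH2OH + H2O ⇌ NH3OH+ + OH-
Let x = [OH-] at equilibrium. Kb = x²/(0.00038 − x).
Neglecting x in the denominator: x = √(1.1 × 10^-8 × 0.00038) = 2.04 × 10^-6 M
pOH = 5.69, so pH = 14.00 − pOH = 8.31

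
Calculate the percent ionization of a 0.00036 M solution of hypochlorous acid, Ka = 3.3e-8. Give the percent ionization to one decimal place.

1.0%

HOCl ⇌ OCl- + H+; let x = [H+] at equilibrium.
x ≈ √(Ka·C₀) = √(3.3 × 10^-8 × 0.00036) = 3.45 × 10^-6 M
Fraction ionized = 3.45 × 10^-6 / 0.00036 = 0.0096 → 1.0%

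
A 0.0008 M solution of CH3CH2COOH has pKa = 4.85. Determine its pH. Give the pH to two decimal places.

pH = 4.00

CH3CH2COOH ⇌ CH3CH2COO- + H+
Ka = 10^(−4.85) = 1.41 × 10^-5
Let x = [H+] at equilibrium. Ka = x²/(0.0008 − x).
The 5% rule fails; solving x² + Ka·x − Ka·C₀ = 0 exactly:
x = [−1.41e-05 + √(1.41e-05² + 4.51e-08)]/2 = 9.94 × 10^-5 M
pH = −log[H+] = −log(9.94 × 10^-5) = 4.00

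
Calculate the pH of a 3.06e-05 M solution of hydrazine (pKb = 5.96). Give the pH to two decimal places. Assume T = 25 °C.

pH = 8.72

N2H4 + H2O ⇌ N2H5+ + OH-
Kb = 10^(−5.96) = 1.10 × 10^-6
From the ICE table, Kb = [OH-]²/(3.06e-05 − [OH-]) = 1.10 × 10^-6.
The 5% rule fails; solving [OH-]² + Kb·[OH-] − Kb·C₀ = 0 exactly:
[OH-] = (−Kb + √(Kb² + 4·Kb·C₀))/2 = 5.28 × 10^-6 M
pOH = −log(5.28 × 10^-6) = 5.28; pH = 14.00 − 5.28 = 8.72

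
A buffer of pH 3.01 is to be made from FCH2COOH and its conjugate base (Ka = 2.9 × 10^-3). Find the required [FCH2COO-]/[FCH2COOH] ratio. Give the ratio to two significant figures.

pKa = -log(2.9 × 10^-3) = 2.538
pH = pKa + log(r) ⇒ log(r) = 3.01 − 2.538 = +0.472
r = [FCH2COO-]/[FCH2COOH] = 10^(+0.472) = 2.96

ratio = 3.0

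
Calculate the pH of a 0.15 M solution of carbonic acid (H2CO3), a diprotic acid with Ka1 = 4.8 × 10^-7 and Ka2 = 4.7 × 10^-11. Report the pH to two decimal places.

pH = 3.57

Since Ka1 ≫ Ka2, the first ionization dominates [H+].
Ka1 = x²/(0.15 − x) = 4.8 × 10^-7
x ≈ √(4.8 × 10^-7 × 0.15) = 2.68 × 10^-4 M
pH = −log(2.68 × 10^-4) = 3.57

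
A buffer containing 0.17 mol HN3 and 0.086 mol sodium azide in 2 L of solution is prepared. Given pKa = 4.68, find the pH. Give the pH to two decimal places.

Using pH = pKa + log([base]/[acid]) with [base]/[acid] = 0.086/0.17:
pH = 4.68 + (-0.296) = 4.38

pH = 4.38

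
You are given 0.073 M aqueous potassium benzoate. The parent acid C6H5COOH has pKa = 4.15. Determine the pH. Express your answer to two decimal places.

C6H5COO- is the conjugate base of the weak acid C6H5COOH.
Ka = 10^(−4.15) = 7.08 × 10^-5
Kb = Kw/Ka = 1.0×10^-14 / 7.08 × 10^-5 = 1.41 × 10^-10
From the ICE table, Kb = [OH-]²/(0.073 − [OH-]) = 1.41 × 10^-10.
Assume [OH-] ≪ 0.073: [OH-] ≈ √(1.41 × 10^-10 × 0.073) = 3.21 × 10^-6 M
pOH = 5.49, so pH = 14.00 − pOH = 8.51

pH = 8.51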